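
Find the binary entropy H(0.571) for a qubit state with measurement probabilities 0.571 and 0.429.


S = -p*log2(p) - (1-p)*log2(1-p)
p = 0.5710, 1-p = 0.4290
= -0.5710 * log2(0.5710) - 0.4290 * log2(0.4290)
= -(-0.4616) - (-0.5238)
= 0.9854

0.9854


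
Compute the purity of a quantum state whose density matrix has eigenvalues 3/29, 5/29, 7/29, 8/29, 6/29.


tr(rho^2) = sum of eigenvalues squared
= (3/29)^2 + (5/29)^2 + (7/29)^2 + (8/29)^2 + (6/29)^2
= (9 + 25 + 49 + 64 + 36) / 841
= 183/841
= 0.2176

0.2176


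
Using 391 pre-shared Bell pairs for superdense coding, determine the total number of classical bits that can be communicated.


Superdense coding allows 2 classical bits per shared entangled pair.
391 pair(s) -> 2 * 391 = 782 classical bits

782


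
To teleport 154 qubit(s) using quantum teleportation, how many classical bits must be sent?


Quantum teleportation requires 2 classical bits per qubit teleported.
154 qubit(s) -> 2 * 154 = 308 classical bits

308


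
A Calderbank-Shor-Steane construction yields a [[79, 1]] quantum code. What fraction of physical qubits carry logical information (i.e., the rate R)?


Code rate R = k/n
= 1/79
= 0.0127

0.0127


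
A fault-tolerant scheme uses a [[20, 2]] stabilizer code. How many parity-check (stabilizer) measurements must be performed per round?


For an [[n,k]] stabilizer code:
Number of stabilizer generators = n - k
= 20 - 2
= 18

18


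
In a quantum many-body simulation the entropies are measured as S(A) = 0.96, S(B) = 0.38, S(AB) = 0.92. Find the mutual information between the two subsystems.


I(A:B) = S(A) + S(B) - S(AB)
= 0.96 + 0.38 - 0.92
= 0.4200

0.4200


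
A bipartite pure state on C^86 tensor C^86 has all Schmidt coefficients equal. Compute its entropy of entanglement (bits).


For a maximally entangled state in d x d:
S = log2(d) = log2(86)
= 6.4263

6.4263


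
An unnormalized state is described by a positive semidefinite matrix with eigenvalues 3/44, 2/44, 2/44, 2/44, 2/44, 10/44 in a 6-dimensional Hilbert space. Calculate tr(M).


tr(M) = sum of eigenvalues
= 3/44 + 2/44 + 2/44 + 2/44 + 2/44 + 10/44
= 21/44
= 0.4773

0.4773


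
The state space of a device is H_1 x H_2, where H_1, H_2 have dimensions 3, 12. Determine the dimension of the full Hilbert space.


dim(H_1 x H_2) = 3 * 12
= 36

36


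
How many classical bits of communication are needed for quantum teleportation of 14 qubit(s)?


Quantum teleportation requires 2 classical bits per qubit teleported.
14 qubit(s) -> 2 * 14 = 28 classical bits

28


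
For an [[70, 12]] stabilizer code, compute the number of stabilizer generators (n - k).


For an [[n,k]] stabilizer code:
Number of stabilizer generators = n - k
= 70 - 12
= 58

58


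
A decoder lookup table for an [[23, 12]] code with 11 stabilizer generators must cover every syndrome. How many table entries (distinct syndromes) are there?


Each stabilizer generator gives a binary (+1 or -1) measurement outcome.
With 11 independent generators:
Total syndromes = 2^11
= 2048

2048


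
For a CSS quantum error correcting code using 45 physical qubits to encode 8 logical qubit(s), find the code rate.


Code rate R = k/n
= 8/45
= 0.1778

0.1778


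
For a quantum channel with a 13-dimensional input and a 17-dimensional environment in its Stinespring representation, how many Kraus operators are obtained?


Tracing out the environment in an orthonormal basis {|i>_E} gives Kraus operators K_i = <i|_E U |0>_E.
Number of Kraus operators = dim(H_env) = d_env
= 17

17


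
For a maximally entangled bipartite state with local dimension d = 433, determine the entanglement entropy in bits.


For a maximally entangled state in d x d:
S = log2(d) = log2(433)
= 8.7582

8.7582


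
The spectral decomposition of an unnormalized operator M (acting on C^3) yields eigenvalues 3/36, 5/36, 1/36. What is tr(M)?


tr(M) = sum of eigenvalues
= 3/36 + 5/36 + 1/36
= 9/36
= 0.2500

0.2500


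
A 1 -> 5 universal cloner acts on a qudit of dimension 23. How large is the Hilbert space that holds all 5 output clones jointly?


Output space = H^(tensor 5) where dim(H) = 23
dim = 23^5
= 529 (after 2 factors)
= 12167 (after 3 factors)
= 279841 (after 4 factors)
= 6436343 (after 5 factors)
= 6436343

6436343


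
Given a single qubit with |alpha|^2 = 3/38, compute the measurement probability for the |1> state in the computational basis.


|alpha|^2 = 3/38 = 0.0789
|beta|^2 = 1 - 3/38 = 35/38 = 0.9211
P(|1>) = |beta|^2 = 0.9211

0.9211


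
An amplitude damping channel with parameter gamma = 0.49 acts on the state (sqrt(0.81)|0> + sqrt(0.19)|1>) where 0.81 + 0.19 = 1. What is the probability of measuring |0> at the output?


For amplitude damping with parameter gamma on state sqrt(a)|0> + sqrt(b)|1>:
alpha^2 = 0.81, beta^2 = 0.19
P(|0>) = alpha^2 + gamma * beta^2
= 0.81 + 0.49 * 0.19
= 0.81 + 0.0931
= 0.9031

0.9031


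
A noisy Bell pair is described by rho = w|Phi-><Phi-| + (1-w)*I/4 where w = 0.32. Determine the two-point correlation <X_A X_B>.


|Phi-> = (|00> - |11>)/sqrt(2)
For the pure Bell state, <X_A X_B> = -1 (Bell-state Pauli correlator).
The maximally-mixed part I/4 has tr(I/4 * P tensor P) = 0 for any traceless Pauli P.
So <X_A X_B>_rho = w * (-1) + (1 - w) * 0
= 0.32 * (-1)
= -0.3200

-0.3200


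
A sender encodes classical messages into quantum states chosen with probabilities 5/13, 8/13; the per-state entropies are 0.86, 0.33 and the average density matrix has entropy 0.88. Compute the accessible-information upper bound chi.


chi = S(rho) - sum_i p_i * S(rho_i)
Weighted entropy = 5/13 * 0.86 + 8/13 * 0.33
= 0.5338
chi = 0.88 - 0.5338
= 0.3462

0.3462


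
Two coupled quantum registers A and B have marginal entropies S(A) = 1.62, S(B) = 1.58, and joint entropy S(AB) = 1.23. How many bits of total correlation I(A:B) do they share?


I(A:B) = S(A) + S(B) - S(AB)
= 1.62 + 1.58 - 1.23
= 1.9700

1.9700


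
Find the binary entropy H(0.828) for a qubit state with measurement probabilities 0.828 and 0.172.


S = -p*log2(p) - (1-p)*log2(1-p)
p = 0.8280, 1-p = 0.1720
= -0.8280 * log2(0.8280) - 0.1720 * log2(0.1720)
= -(-0.2255) - (-0.4368)
= 0.6623

0.6623


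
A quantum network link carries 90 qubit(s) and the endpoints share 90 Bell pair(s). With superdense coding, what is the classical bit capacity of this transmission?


Superdense coding allows 2 classical bits per shared entangled pair.
90 pair(s) -> 2 * 90 = 180 classical bits

180


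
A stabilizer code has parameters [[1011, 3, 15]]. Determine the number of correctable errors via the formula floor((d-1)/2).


Code parameters: [[1011, 3, 15]], distance d = 15.
Number of correctable errors = floor((d-1)/2)
= floor((15 - 1)/2)
= floor(14/2)
= 7

7


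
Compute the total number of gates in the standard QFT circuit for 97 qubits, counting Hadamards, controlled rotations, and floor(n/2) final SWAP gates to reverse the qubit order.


Hadamard gates: 97
Controlled rotations: n*(n-1)/2 = 97*96/2 = 4656
SWAP gates: floor(n/2) = floor(97/2) = 48
Total = 97 + 4656 + 48
= 4801

4801


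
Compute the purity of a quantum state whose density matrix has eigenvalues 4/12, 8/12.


tr(rho^2) = sum of eigenvalues squared
= (4/12)^2 + (8/12)^2
= (16 + 64) / 144
= 80/144
= 0.5556

0.5556


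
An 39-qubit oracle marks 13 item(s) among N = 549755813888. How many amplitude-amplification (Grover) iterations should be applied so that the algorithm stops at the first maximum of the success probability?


After j Grover iterations the success probability is P(j) = sin^2((2j+1)*theta), where sin(theta) = sqrt(k/N).
N = 2^39 = 549755813888, k = 13
sin(theta) = sqrt(k/N) = 4.862803949e-06
theta = arcsin(sqrt(k/N)) = 4.862803949e-06 rad
P(j) reaches its first maximum when (2j+1)*theta is as close as possible to pi/2, i.e. j = round(pi/(4*theta) - 1/2).
pi/(4*theta) - 1/2 = 161510.8773
(For comparison, the common estimate pi/4 * sqrt(N/k) = 161511.3773; the exact maximiser is used here.)
Optimal iterations = 161511

161511


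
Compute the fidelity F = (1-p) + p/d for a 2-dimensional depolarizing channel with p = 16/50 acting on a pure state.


F = (1-p) + p/d
= (1 - 0.3200) + 0.3200/2
= 0.6800 + 0.1600
= 0.8400

0.8400


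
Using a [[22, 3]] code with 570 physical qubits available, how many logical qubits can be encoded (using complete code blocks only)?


Each code block uses 22 physical qubits for 3 logical qubit(s).
Number of complete blocks = floor(570 / 22) = 25
Logical qubits = 25 * 3
= 75

75


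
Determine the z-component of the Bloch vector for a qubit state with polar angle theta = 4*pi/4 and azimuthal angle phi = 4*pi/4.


theta = 3.1416, phi = 3.1416
r_z = cos(theta) = -1.0000

-1.0000


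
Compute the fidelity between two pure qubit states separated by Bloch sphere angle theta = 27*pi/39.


For states separated by angle theta on Bloch sphere:
F = cos^2(theta/2)
theta = 27*pi/39 = 2.1749
theta/2 = 1.0875
cos(theta/2) = 0.4647
F = 0.2160

0.2160


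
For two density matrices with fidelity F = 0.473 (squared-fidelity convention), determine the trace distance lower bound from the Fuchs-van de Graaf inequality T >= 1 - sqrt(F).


Fuchs-van de Graaf (squared-fidelity convention): 1 - sqrt(F) <= T <= sqrt(1 - F).
Lower bound: T >= 1 - sqrt(F)
sqrt(F) = sqrt(0.473) = 0.6877
T >= 1 - 0.6877
T >= 0.3123

0.3123


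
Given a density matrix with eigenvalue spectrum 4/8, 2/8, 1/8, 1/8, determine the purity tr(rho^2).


tr(rho^2) = sum of eigenvalues squared
= (4/8)^2 + (2/8)^2 + (1/8)^2 + (1/8)^2
= (16 + 4 + 1 + 1) / 64
= 22/64
= 0.3438

0.3438


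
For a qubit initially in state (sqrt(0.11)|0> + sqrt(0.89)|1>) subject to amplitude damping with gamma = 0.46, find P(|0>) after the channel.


For amplitude damping with parameter gamma on state sqrt(a)|0> + sqrt(b)|1>:
alpha^2 = 0.11, beta^2 = 0.89
P(|0>) = alpha^2 + gamma * beta^2
= 0.11 + 0.46 * 0.89
= 0.11 + 0.4094
= 0.5194

0.5194


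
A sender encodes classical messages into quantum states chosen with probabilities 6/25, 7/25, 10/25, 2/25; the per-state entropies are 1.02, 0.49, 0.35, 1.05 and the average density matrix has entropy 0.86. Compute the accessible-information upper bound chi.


chi = S(rho) - sum_i p_i * S(rho_i)
Weighted entropy = 6/25 * 1.02 + 7/25 * 0.49 + 10/25 * 0.35 + 2/25 * 1.05
= 0.6060
chi = 0.86 - 0.6060
= 0.2540

0.2540


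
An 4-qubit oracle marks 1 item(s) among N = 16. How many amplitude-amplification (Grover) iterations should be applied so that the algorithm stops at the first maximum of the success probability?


After j Grover iterations the success probability is P(j) = sin^2((2j+1)*theta), where sin(theta) = sqrt(k/N).
N = 2^4 = 16, k = 1
sin(theta) = sqrt(k/N) = 0.25
theta = arcsin(sqrt(k/N)) = 0.2526802551 rad
P(j) reaches its first maximum when (2j+1)*theta is as close as possible to pi/2, i.e. j = round(pi/(4*theta) - 1/2).
pi/(4*theta) - 1/2 = 2.6083
(For comparison, the common estimate pi/4 * sqrt(N/k) = 3.1416; the exact maximiser is used here.)
Optimal iterations = 3

3


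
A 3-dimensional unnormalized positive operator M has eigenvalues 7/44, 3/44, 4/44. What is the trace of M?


tr(M) = sum of eigenvalues
= 7/44 + 3/44 + 4/44
= 14/44
= 0.3182

0.3182


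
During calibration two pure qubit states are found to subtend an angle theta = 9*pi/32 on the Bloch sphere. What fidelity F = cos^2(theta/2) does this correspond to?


For states separated by angle theta on Bloch sphere:
F = cos^2(theta/2)
theta = 9*pi/32 = 0.8836
theta/2 = 0.4418
cos(theta/2) = 0.9040
F = 0.8172

0.8172


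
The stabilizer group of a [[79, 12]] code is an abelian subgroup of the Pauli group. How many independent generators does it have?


For an [[n,k]] stabilizer code:
Number of stabilizer generators = n - k
= 79 - 12
= 67

67


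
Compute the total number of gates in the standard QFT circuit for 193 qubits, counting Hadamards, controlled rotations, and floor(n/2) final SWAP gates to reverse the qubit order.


Hadamard gates: 193
Controlled rotations: n*(n-1)/2 = 193*192/2 = 18528
SWAP gates: floor(n/2) = floor(193/2) = 96
Total = 193 + 18528 + 96
= 18817

18817


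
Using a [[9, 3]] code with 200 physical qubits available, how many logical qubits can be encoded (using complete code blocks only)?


Each code block uses 9 physical qubits for 3 logical qubit(s).
Number of complete blocks = floor(200 / 9) = 22
Logical qubits = 22 * 3
= 66

66


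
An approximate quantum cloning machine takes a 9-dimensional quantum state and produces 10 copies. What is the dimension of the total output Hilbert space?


Output space = H^(tensor 10) where dim(H) = 9
dim = 9^10
= 81 (after 2 factors)
= 729 (after 3 factors)
= 6561 (after 4 factors)
= 59049 (after 5 factors)
= 531441 (after 6 factors)
= 4782969 (after 7 factors)
= 43046721 (after 8 factors)
= 387420489 (after 9 factors)
= 3486784401 (after 10 factors)
= 3486784401

3486784401


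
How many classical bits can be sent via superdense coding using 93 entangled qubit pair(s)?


Superdense coding allows 2 classical bits per shared entangled pair.
93 pair(s) -> 2 * 93 = 186 classical bits

186


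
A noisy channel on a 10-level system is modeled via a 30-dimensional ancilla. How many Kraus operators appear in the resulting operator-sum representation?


Tracing out the environment in an orthonormal basis {|i>_E} gives Kraus operators K_i = <i|_E U |0>_E.
Number of Kraus operators = dim(H_env) = d_env
= 30

30


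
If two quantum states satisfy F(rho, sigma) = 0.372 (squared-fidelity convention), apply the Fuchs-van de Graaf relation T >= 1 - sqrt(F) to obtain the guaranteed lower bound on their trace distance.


Fuchs-van de Graaf (squared-fidelity convention): 1 - sqrt(F) <= T <= sqrt(1 - F).
Lower bound: T >= 1 - sqrt(F)
sqrt(F) = sqrt(0.372) = 0.6099
T >= 1 - 0.6099
T >= 0.3901

0.3901


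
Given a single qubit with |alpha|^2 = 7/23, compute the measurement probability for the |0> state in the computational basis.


|alpha|^2 = 7/23 = 0.3043
|beta|^2 = 1 - 7/23 = 16/23 = 0.6957
P(|0>) = |alpha|^2 = 0.3043

0.3043


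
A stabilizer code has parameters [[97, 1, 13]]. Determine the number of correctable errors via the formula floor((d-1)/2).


Code parameters: [[97, 1, 13]], distance d = 13.
Number of correctable errors = floor((d-1)/2)
= floor((13 - 1)/2)
= floor(12/2)
= 6

6


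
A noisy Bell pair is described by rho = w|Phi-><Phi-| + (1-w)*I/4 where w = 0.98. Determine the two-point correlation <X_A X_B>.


|Phi-> = (|00> - |11>)/sqrt(2)
For the pure Bell state, <X_A X_B> = -1 (Bell-state Pauli correlator).
The maximally-mixed part I/4 has tr(I/4 * P tensor P) = 0 for any traceless Pauli P.
So <X_A X_B>_rho = w * (-1) + (1 - w) * 0
= 0.98 * (-1)
= -0.9800

-0.9800


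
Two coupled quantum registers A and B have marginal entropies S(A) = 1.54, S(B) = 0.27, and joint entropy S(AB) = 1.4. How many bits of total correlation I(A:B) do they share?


I(A:B) = S(A) + S(B) - S(AB)
= 1.54 + 0.27 - 1.4
= 0.4100

0.4100


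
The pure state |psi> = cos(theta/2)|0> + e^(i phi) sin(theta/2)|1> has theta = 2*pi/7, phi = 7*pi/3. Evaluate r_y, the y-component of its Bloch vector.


theta = 0.8976, phi = 7.3304
r_y = sin(theta)*sin(phi) = 0.7818 * 0.8660
r_y = 0.6771

0.6771


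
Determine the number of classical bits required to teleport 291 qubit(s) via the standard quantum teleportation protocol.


Quantum teleportation requires 2 classical bits per qubit teleported.
291 qubit(s) -> 2 * 291 = 582 classical bits

582


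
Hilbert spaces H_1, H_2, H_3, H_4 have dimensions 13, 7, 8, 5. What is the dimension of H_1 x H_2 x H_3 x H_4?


dim(H_1 x H_2 x H_3 x H_4) = 13 * 7 * 8 * 5
= 91 * 8 * 5
= 728 * 5
= 3640

3640


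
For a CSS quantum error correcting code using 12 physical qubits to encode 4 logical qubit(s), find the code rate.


Code rate R = k/n
= 4/12
= 0.3333

0.3333


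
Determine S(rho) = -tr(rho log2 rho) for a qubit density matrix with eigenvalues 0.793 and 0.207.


S = -p*log2(p) - (1-p)*log2(1-p)
p = 0.7930, 1-p = 0.2070
= -0.7930 * log2(0.7930) - 0.2070 * log2(0.2070)
= -(-0.2653) - (-0.4704)
= 0.7357

0.7357


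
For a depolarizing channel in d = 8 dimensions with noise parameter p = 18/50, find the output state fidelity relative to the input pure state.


F = (1-p) + p/d
= (1 - 0.3600) + 0.3600/8
= 0.6400 + 0.0450
= 0.6850

0.6850


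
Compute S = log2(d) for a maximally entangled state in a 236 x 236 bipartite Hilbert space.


For a maximally entangled state in d x d:
S = log2(d) = log2(236)
= 7.8826

7.8826


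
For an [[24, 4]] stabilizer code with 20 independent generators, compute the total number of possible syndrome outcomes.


Each stabilizer generator gives a binary (+1 or -1) measurement outcome.
With 20 independent generators:
Total syndromes = 2^20
= 1048576

1048576


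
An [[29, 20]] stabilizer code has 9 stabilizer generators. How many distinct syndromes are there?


Each stabilizer generator gives a binary (+1 or -1) measurement outcome.
With 9 independent generators:
Total syndromes = 2^9
= 512

512


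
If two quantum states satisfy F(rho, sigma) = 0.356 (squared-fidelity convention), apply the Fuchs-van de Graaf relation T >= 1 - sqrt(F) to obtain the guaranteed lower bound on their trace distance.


Fuchs-van de Graaf (squared-fidelity convention): 1 - sqrt(F) <= T <= sqrt(1 - F).
Lower bound: T >= 1 - sqrt(F)
sqrt(F) = sqrt(0.356) = 0.5967
T >= 1 - 0.5967
T >= 0.4033

0.4033


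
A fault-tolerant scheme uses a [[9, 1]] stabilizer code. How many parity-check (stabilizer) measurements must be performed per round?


For an [[n,k]] stabilizer code:
Number of stabilizer generators = n - k
= 9 - 1
= 8

8


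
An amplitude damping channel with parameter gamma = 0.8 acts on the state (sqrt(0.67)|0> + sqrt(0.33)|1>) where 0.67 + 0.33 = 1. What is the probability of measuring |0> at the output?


For amplitude damping with parameter gamma on state sqrt(a)|0> + sqrt(b)|1>:
alpha^2 = 0.67, beta^2 = 0.33
P(|0>) = alpha^2 + gamma * beta^2
= 0.67 + 0.8 * 0.33
= 0.67 + 0.2640
= 0.9340

0.9340


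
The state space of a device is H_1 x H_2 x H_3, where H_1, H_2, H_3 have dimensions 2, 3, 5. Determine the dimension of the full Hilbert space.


dim(H_1 x H_2 x H_3) = 2 * 3 * 5
= 6 * 5
= 30

30


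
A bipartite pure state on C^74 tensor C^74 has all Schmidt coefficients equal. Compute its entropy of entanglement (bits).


For a maximally entangled state in d x d:
S = log2(d) = log2(74)
= 6.2095

6.2095


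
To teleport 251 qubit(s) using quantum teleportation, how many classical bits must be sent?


Quantum teleportation requires 2 classical bits per qubit teleported.
251 qubit(s) -> 2 * 251 = 502 classical bits

502


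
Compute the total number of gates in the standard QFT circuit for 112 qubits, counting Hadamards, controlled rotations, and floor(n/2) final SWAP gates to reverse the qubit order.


Hadamard gates: 112
Controlled rotations: n*(n-1)/2 = 112*111/2 = 6216
SWAP gates: floor(n/2) = floor(112/2) = 56
Total = 112 + 6216 + 56
= 6384

6384


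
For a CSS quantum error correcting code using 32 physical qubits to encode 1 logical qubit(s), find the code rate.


Code rate R = k/n
= 1/32
= 0.0312

0.0312


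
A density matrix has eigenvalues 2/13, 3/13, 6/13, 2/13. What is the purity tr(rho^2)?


tr(rho^2) = sum of eigenvalues squared
= (2/13)^2 + (3/13)^2 + (6/13)^2 + (2/13)^2
= (4 + 9 + 36 + 4) / 169
= 53/169
= 0.3136

0.3136


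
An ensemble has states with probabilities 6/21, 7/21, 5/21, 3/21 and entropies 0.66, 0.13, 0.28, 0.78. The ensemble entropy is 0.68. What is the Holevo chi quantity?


chi = S(rho) - sum_i p_i * S(rho_i)
Weighted entropy = 6/21 * 0.66 + 7/21 * 0.13 + 5/21 * 0.28 + 3/21 * 0.78
= 0.4100
chi = 0.68 - 0.4100
= 0.2700

0.2700


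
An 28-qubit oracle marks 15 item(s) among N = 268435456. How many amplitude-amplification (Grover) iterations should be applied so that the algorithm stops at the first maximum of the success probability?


After j Grover iterations the success probability is P(j) = sin^2((2j+1)*theta), where sin(theta) = sqrt(k/N).
N = 2^28 = 268435456, k = 15
sin(theta) = sqrt(k/N) = 0.0002363881437
theta = arcsin(sqrt(k/N)) = 0.0002363881459 rad
P(j) reaches its first maximum when (2j+1)*theta is as close as possible to pi/2, i.e. j = round(pi/(4*theta) - 1/2).
pi/(4*theta) - 1/2 = 3321.9939
(For comparison, the common estimate pi/4 * sqrt(N/k) = 3322.4939; the exact maximiser is used here.)
Optimal iterations = 3322

3322


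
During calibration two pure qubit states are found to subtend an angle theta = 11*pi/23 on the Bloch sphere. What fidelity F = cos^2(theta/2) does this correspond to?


For states separated by angle theta on Bloch sphere:
F = cos^2(theta/2)
theta = 11*pi/23 = 1.5025
theta/2 = 0.7513
cos(theta/2) = 0.7308
F = 0.5341

0.5341


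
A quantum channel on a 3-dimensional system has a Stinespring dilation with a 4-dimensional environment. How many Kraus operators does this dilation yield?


Tracing out the environment in an orthonormal basis {|i>_E} gives Kraus operators K_i = <i|_E U |0>_E.
Number of Kraus operators = dim(H_env) = d_env
= 4

4


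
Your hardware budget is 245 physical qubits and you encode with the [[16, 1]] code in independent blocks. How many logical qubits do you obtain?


Each code block uses 16 physical qubits for 1 logical qubit(s).
Number of complete blocks = floor(245 / 16) = 15
Logical qubits = 15 * 1
= 15

15


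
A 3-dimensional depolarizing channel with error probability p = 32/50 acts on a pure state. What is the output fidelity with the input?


F = (1-p) + p/d
= (1 - 0.6400) + 0.6400/3
= 0.3600 + 0.2133
= 0.5733

0.5733


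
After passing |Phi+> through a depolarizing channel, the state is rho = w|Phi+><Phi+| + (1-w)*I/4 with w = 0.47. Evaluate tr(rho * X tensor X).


|Phi+> = (|00> + |11>)/sqrt(2)
For the pure Bell state, <X_A X_B> = +1 (Bell-state Pauli correlator).
The maximally-mixed part I/4 has tr(I/4 * P tensor P) = 0 for any traceless Pauli P.
So <X_A X_B>_rho = w * (+1) + (1 - w) * 0
= 0.47 * (+1)
= 0.4700

0.4700


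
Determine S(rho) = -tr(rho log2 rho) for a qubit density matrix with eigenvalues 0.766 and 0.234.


S = -p*log2(p) - (1-p)*log2(1-p)
p = 0.7660, 1-p = 0.2340
= -0.7660 * log2(0.7660) - 0.2340 * log2(0.2340)
= -(-0.2946) - (-0.4903)
= 0.7849

0.7849


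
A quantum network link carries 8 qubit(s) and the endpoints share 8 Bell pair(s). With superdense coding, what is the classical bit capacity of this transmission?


Superdense coding allows 2 classical bits per shared entangled pair.
8 pair(s) -> 2 * 8 = 16 classical bits

16


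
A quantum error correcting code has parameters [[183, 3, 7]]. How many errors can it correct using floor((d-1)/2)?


Code parameters: [[183, 3, 7]], distance d = 7.
Number of correctable errors = floor((d-1)/2)
= floor((7 - 1)/2)
= floor(6/2)
= 3

3


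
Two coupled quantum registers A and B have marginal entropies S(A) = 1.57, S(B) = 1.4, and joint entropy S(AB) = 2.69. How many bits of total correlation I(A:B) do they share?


I(A:B) = S(A) + S(B) - S(AB)
= 1.57 + 1.4 - 2.69
= 0.2800

0.2800


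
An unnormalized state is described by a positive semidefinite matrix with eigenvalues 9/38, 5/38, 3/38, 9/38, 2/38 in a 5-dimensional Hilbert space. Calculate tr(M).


tr(M) = sum of eigenvalues
= 9/38 + 5/38 + 3/38 + 9/38 + 2/38
= 28/38
= 0.7368

0.7368


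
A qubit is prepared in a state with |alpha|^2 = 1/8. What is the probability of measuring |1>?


|alpha|^2 = 1/8 = 0.1250
|beta|^2 = 1 - 1/8 = 7/8 = 0.8750
P(|1>) = |beta|^2 = 0.8750

0.8750


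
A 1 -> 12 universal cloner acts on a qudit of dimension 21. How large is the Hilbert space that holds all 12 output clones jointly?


Output space = H^(tensor 12) where dim(H) = 21
dim = 21^12
= 441 (after 2 factors)
= 9261 (after 3 factors)
= 194481 (after 4 factors)
= 4084101 (after 5 factors)
= 85766121 (after 6 factors)
= 1801088541 (after 7 factors)
= 37822859361 (after 8 factors)
= 794280046581 (after 9 factors)
= 16679880978201 (after 10 factors)
= 350277500542221 (after 11 factors)
= 7355827511386641 (after 12 factors)
= 7355827511386641

7355827511386641


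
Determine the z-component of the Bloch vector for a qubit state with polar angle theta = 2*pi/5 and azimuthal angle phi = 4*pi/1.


theta = 1.2566, phi = 12.5664
r_z = cos(theta) = 0.3090

0.3090


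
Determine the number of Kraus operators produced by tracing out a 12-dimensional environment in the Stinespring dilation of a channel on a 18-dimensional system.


Tracing out the environment in an orthonormal basis {|i>_E} gives Kraus operators K_i = <i|_E U |0>_E.
Number of Kraus operators = dim(H_env) = d_env
= 12

12


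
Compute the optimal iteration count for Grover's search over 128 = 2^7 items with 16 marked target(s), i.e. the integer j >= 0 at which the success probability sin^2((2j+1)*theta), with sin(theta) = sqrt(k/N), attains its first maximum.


After j Grover iterations the success probability is P(j) = sin^2((2j+1)*theta), where sin(theta) = sqrt(k/N).
N = 2^7 = 128, k = 16
sin(theta) = sqrt(k/N) = 0.3535533906
theta = arcsin(sqrt(k/N)) = 0.3613671239 rad
P(j) reaches its first maximum when (2j+1)*theta is as close as possible to pi/2, i.e. j = round(pi/(4*theta) - 1/2).
pi/(4*theta) - 1/2 = 1.6734
(For comparison, the common estimate pi/4 * sqrt(N/k) = 2.2214; the exact maximiser is used here.)
Optimal iterations = 2

2


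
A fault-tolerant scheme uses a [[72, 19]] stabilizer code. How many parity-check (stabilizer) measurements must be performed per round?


For an [[n,k]] stabilizer code:
Number of stabilizer generators = n - k
= 72 - 19
= 53

53


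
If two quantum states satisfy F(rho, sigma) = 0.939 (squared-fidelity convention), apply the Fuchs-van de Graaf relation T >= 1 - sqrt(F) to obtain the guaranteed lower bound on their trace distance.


Fuchs-van de Graaf (squared-fidelity convention): 1 - sqrt(F) <= T <= sqrt(1 - F).
Lower bound: T >= 1 - sqrt(F)
sqrt(F) = sqrt(0.939) = 0.9690
T >= 1 - 0.9690
T >= 0.0310

0.0310


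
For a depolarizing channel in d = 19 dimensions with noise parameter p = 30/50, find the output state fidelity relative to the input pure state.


F = (1-p) + p/d
= (1 - 0.6000) + 0.6000/19
= 0.4000 + 0.0316
= 0.4316

0.4316


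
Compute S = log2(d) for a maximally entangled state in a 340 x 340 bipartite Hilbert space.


For a maximally entangled state in d x d:
S = log2(d) = log2(340)
= 8.4094

8.4094


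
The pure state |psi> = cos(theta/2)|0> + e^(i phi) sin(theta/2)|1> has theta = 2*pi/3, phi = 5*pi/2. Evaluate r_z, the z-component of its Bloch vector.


theta = 2.0944, phi = 7.8540
r_z = cos(theta) = -0.5000

-0.5000


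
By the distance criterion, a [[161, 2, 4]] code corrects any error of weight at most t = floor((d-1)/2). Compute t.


Code parameters: [[161, 2, 4]], distance d = 4.
Number of correctable errors = floor((d-1)/2)
= floor((4 - 1)/2)
= floor(3/2)
= 1

1


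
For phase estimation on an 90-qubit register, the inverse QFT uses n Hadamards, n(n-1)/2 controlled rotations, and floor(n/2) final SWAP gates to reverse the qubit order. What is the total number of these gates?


Hadamard gates: 90
Controlled rotations: n*(n-1)/2 = 90*89/2 = 4005
SWAP gates: floor(n/2) = floor(90/2) = 45
Total = 90 + 4005 + 45
= 4140

4140


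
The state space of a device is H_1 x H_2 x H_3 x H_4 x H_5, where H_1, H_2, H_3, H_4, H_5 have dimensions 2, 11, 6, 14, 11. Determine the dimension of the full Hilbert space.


dim(H_1 x H_2 x H_3 x H_4 x H_5) = 2 * 11 * 6 * 14 * 11
= 22 * 6 * 14 * 11
= 132 * 14 * 11
= 1848 * 11
= 20328

20328


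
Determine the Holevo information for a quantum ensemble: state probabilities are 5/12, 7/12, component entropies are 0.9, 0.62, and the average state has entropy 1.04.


chi = S(rho) - sum_i p_i * S(rho_i)
Weighted entropy = 5/12 * 0.9 + 7/12 * 0.62
= 0.7367
chi = 1.04 - 0.7367
= 0.3033

0.3033


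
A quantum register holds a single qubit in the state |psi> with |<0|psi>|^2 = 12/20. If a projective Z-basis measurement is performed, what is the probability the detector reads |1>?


|alpha|^2 = 12/20 = 0.6000
|beta|^2 = 1 - 12/20 = 8/20 = 0.4000
P(|1>) = |beta|^2 = 0.4000

0.4000


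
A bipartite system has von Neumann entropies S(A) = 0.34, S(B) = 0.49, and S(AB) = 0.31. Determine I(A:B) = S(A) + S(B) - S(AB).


I(A:B) = S(A) + S(B) - S(AB)
= 0.34 + 0.49 - 0.31
= 0.5200

0.5200


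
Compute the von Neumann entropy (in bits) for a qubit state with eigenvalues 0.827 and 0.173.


S = -p*log2(p) - (1-p)*log2(1-p)
p = 0.8270, 1-p = 0.1730
= -0.8270 * log2(0.8270) - 0.1730 * log2(0.1730)
= -(-0.2266) - (-0.4379)
= 0.6645

0.6645


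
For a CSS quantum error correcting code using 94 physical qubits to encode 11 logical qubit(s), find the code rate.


Code rate R = k/n
= 11/94
= 0.1170

0.1170


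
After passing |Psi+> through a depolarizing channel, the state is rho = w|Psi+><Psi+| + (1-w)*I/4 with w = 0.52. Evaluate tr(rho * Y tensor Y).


|Psi+> = (|01> + |10>)/sqrt(2)
For the pure Bell state, <Y_A Y_B> = +1 (Bell-state Pauli correlator).
The maximally-mixed part I/4 has tr(I/4 * P tensor P) = 0 for any traceless Pauli P.
So <Y_A Y_B>_rho = w * (+1) + (1 - w) * 0
= 0.52 * (+1)
= 0.5200

0.5200


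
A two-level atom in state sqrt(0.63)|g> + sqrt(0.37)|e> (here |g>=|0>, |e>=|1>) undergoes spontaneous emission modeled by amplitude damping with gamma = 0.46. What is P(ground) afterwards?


For amplitude damping with parameter gamma on state sqrt(a)|0> + sqrt(b)|1>:
alpha^2 = 0.63, beta^2 = 0.37
P(|0>) = alpha^2 + gamma * beta^2
= 0.63 + 0.46 * 0.37
= 0.63 + 0.1702
= 0.8002

0.8002


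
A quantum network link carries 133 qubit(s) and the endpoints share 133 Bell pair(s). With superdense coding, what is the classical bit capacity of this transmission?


Superdense coding allows 2 classical bits per shared entangled pair.
133 pair(s) -> 2 * 133 = 266 classical bits

266


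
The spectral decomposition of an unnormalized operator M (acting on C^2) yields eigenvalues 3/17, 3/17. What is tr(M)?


tr(M) = sum of eigenvalues
= 3/17 + 3/17
= 6/17
= 0.3529

0.3529


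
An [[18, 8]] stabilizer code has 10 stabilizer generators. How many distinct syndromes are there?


Each stabilizer generator gives a binary (+1 or -1) measurement outcome.
With 10 independent generators:
Total syndromes = 2^10
= 1024

1024


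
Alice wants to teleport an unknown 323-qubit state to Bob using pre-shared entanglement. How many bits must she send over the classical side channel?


Quantum teleportation requires 2 classical bits per qubit teleported.
323 qubit(s) -> 2 * 323 = 646 classical bits

646


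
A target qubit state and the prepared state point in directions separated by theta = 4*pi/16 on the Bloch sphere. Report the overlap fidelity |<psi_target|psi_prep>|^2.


For states separated by angle theta on Bloch sphere:
F = cos^2(theta/2)
theta = 4*pi/16 = 0.7854
theta/2 = 0.3927
cos(theta/2) = 0.9239
F = 0.8536

0.8536


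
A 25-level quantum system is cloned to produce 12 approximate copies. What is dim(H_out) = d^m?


Output space = H^(tensor 12) where dim(H) = 25
dim = 25^12
= 625 (after 2 factors)
= 15625 (after 3 factors)
= 390625 (after 4 factors)
= 9765625 (after 5 factors)
= 244140625 (after 6 factors)
= 6103515625 (after 7 factors)
= 152587890625 (after 8 factors)
= 3814697265625 (after 9 factors)
= 95367431640625 (after 10 factors)
= 2384185791015625 (after 11 factors)
= 59604644775390625 (after 12 factors)
= 59604644775390625

59604644775390625


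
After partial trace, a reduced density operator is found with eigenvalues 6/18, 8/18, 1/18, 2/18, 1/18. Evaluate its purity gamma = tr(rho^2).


tr(rho^2) = sum of eigenvalues squared
= (6/18)^2 + (8/18)^2 + (1/18)^2 + (2/18)^2 + (1/18)^2
= (36 + 64 + 1 + 4 + 1) / 324
= 106/324
= 0.3272

0.3272


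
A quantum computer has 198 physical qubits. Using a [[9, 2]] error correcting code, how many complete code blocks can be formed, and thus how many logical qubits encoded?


Each code block uses 9 physical qubits for 2 logical qubit(s).
Number of complete blocks = floor(198 / 9) = 22
Logical qubits = 22 * 2
= 44

44


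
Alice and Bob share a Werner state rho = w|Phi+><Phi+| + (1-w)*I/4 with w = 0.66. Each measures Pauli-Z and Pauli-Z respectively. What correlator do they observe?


|Phi+> = (|00> + |11>)/sqrt(2)
For the pure Bell state, <Z_A Z_B> = +1 (Bell-state Pauli correlator).
The maximally-mixed part I/4 has tr(I/4 * P tensor P) = 0 for any traceless Pauli P.
So <Z_A Z_B>_rho = w * (+1) + (1 - w) * 0
= 0.66 * (+1)
= 0.6600

0.6600


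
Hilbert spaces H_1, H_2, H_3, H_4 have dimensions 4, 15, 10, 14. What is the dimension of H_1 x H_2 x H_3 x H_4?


dim(H_1 x H_2 x H_3 x H_4) = 4 * 15 * 10 * 14
= 60 * 10 * 14
= 600 * 14
= 8400

8400


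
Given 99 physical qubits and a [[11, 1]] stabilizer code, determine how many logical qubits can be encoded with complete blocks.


Each code block uses 11 physical qubits for 1 logical qubit(s).
Number of complete blocks = floor(99 / 11) = 9
Logical qubits = 9 * 1
= 9

9


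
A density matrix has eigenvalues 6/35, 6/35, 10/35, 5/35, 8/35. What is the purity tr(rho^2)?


tr(rho^2) = sum of eigenvalues squared
= (6/35)^2 + (6/35)^2 + (10/35)^2 + (5/35)^2 + (8/35)^2
= (36 + 36 + 100 + 25 + 64) / 1225
= 261/1225
= 0.2131

0.2131


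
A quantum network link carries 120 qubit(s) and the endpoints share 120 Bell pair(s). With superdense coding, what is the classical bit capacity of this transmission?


Superdense coding allows 2 classical bits per shared entangled pair.
120 pair(s) -> 2 * 120 = 240 classical bits

240


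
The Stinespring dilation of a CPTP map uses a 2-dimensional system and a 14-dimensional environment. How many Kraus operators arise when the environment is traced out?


Tracing out the environment in an orthonormal basis {|i>_E} gives Kraus operators K_i = <i|_E U |0>_E.
Number of Kraus operators = dim(H_env) = d_env
= 14

14


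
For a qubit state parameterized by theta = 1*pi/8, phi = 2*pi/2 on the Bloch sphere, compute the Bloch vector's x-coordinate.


theta = 0.3927, phi = 3.1416
r_x = sin(theta)*cos(phi) = 0.3827 * -1.0000
r_x = -0.3827

-0.3827


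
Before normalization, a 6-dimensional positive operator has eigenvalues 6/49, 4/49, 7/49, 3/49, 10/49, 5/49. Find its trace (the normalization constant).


tr(M) = sum of eigenvalues
= 6/49 + 4/49 + 7/49 + 3/49 + 10/49 + 5/49
= 35/49
= 0.7143

0.7143


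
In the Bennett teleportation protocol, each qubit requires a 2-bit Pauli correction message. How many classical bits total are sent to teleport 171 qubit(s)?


Quantum teleportation requires 2 classical bits per qubit teleported.
171 qubit(s) -> 2 * 171 = 342 classical bits

342


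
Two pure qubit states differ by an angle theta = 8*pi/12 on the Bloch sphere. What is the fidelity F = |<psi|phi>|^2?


For states separated by angle theta on Bloch sphere:
F = cos^2(theta/2)
theta = 8*pi/12 = 2.0944
theta/2 = 1.0472
cos(theta/2) = 0.5000
F = 0.2500

0.2500


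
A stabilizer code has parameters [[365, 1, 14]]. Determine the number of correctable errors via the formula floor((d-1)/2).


Code parameters: [[365, 1, 14]], distance d = 14.
Number of correctable errors = floor((d-1)/2)
= floor((14 - 1)/2)
= floor(13/2)
= 6

6


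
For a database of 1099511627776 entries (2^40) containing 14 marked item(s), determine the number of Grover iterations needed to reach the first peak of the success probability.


After j Grover iterations the success probability is P(j) = sin^2((2j+1)*theta), where sin(theta) = sqrt(k/N).
N = 2^40 = 1099511627776, k = 14
sin(theta) = sqrt(k/N) = 3.568322551e-06
theta = arcsin(sqrt(k/N)) = 3.568322551e-06 rad
P(j) reaches its first maximum when (2j+1)*theta is as close as possible to pi/2, i.e. j = round(pi/(4*theta) - 1/2).
pi/(4*theta) - 1/2 = 220102.4061
(For comparison, the common estimate pi/4 * sqrt(N/k) = 220102.9061; the exact maximiser is used here.)
Optimal iterations = 220102

220102


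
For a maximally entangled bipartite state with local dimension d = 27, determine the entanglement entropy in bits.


For a maximally entangled state in d x d:
S = log2(d) = log2(27)
= 4.7549

4.7549


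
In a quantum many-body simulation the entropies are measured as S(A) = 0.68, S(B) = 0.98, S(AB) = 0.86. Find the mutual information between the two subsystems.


I(A:B) = S(A) + S(B) - S(AB)
= 0.68 + 0.98 - 0.86
= 0.8000

0.8000


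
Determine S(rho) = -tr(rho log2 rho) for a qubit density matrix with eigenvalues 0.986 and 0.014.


S = -p*log2(p) - (1-p)*log2(1-p)
p = 0.9860, 1-p = 0.0140
= -0.9860 * log2(0.9860) - 0.0140 * log2(0.0140)
= -(-0.0201) - (-0.0862)
= 0.1063

0.1063


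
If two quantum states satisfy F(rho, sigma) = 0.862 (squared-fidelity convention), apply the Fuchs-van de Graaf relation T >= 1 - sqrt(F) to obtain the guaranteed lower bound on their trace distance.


Fuchs-van de Graaf (squared-fidelity convention): 1 - sqrt(F) <= T <= sqrt(1 - F).
Lower bound: T >= 1 - sqrt(F)
sqrt(F) = sqrt(0.862) = 0.9284
T >= 1 - 0.9284
T >= 0.0716

0.0716


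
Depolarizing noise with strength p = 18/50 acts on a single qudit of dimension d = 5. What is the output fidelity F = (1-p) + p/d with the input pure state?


F = (1-p) + p/d
= (1 - 0.3600) + 0.3600/5
= 0.6400 + 0.0720
= 0.7120

0.7120


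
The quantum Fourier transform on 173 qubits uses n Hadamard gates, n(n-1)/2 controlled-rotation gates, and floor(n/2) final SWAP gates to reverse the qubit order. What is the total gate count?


Hadamard gates: 173
Controlled rotations: n*(n-1)/2 = 173*172/2 = 14878
SWAP gates: floor(n/2) = floor(173/2) = 86
Total = 173 + 14878 + 86
= 15137

15137


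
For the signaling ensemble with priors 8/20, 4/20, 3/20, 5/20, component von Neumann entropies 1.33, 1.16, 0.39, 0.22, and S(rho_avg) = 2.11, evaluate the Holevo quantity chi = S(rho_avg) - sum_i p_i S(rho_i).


chi = S(rho) - sum_i p_i * S(rho_i)
Weighted entropy = 8/20 * 1.33 + 4/20 * 1.16 + 3/20 * 0.39 + 5/20 * 0.22
= 0.8775
chi = 2.11 - 0.8775
= 1.2325

1.2325


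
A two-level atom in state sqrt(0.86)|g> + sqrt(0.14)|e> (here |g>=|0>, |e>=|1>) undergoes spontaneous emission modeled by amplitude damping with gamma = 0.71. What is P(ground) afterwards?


For amplitude damping with parameter gamma on state sqrt(a)|0> + sqrt(b)|1>:
alpha^2 = 0.86, beta^2 = 0.14
P(|0>) = alpha^2 + gamma * beta^2
= 0.86 + 0.71 * 0.14
= 0.86 + 0.0994
= 0.9594

0.9594


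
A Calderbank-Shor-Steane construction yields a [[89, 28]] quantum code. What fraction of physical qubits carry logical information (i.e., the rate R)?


Code rate R = k/n
= 28/89
= 0.3146

0.3146


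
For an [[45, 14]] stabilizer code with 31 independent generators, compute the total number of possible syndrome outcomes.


Each stabilizer generator gives a binary (+1 or -1) measurement outcome.
With 31 independent generators:
Total syndromes = 2^31
= 2147483648

2147483648


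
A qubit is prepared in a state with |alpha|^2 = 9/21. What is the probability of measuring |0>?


|alpha|^2 = 9/21 = 0.4286
|beta|^2 = 1 - 9/21 = 12/21 = 0.5714
P(|0>) = |alpha|^2 = 0.4286

0.4286


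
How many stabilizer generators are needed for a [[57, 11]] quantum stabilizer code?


For an [[n,k]] stabilizer code:
Number of stabilizer generators = n - k
= 57 - 11
= 46

46


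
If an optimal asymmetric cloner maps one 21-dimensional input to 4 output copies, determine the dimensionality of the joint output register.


Output space = H^(tensor 4) where dim(H) = 21
dim = 21^4
= 441 (after 2 factors)
= 9261 (after 3 factors)
= 194481 (after 4 factors)
= 194481

194481
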